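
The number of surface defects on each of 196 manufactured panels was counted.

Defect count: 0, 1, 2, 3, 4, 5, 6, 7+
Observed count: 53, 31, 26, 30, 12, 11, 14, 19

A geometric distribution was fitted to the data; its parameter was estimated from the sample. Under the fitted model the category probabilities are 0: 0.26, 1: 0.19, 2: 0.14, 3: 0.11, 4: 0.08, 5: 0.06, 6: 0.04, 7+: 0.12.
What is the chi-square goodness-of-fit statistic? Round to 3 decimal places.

Expected counts E_i = n·p_i: 196×0.26 = 50.96, 196×0.19 = 37.24, 196×0.14 = 27.44, 196×0.11 = 21.56, 196×0.08 = 15.68, 196×0.06 = 11.76, 196×0.04 = 7.84, 196×0.12 = 23.52.
0: (53 − 50.96)²/50.96 = 4.1616/50.96 = 0.0817
1: (31 − 37.24)²/37.24 = 38.9376/37.24 = 1.0456
2: (26 − 27.44)²/27.44 = 2.0736/27.44 = 0.0756
3: (30 − 21.56)²/21.56 = 71.2336/21.56 = 3.3040
4: (12 − 15.68)²/15.68 = 13.5424/15.68 = 0.8637
5: (11 − 11.76)²/11.76 = 0.5776/11.76 = 0.0491
6: (14 − 7.84)²/7.84 = 37.9456/7.84 = 4.8400
7+: (19 − 23.52)²/23.52 = 20.4304/23.52 = 0.8686
Sum = 11.128

11.128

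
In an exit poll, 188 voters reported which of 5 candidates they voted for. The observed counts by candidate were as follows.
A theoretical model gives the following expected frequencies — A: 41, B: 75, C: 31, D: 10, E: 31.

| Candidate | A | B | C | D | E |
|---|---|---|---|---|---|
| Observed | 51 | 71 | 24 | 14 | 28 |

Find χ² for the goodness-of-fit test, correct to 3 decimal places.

χ² = (51−41)²/41 + (71−75)²/75 + (24−31)²/31 + (14−10)²/10 + (28−31)²/31
   = 2.4390 + 0.2133 + 1.5806 + 1.6000 + 0.2903
Sum = 6.123

6.123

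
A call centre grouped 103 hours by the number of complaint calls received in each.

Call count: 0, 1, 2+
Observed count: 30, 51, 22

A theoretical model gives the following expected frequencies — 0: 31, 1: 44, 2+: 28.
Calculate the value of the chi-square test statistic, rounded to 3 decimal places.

χ² = (30−31)²/31 + (51−44)²/44 + (22−28)²/28
   = 0.0323 + 1.1136 + 1.2857
Sum = 2.432

2.432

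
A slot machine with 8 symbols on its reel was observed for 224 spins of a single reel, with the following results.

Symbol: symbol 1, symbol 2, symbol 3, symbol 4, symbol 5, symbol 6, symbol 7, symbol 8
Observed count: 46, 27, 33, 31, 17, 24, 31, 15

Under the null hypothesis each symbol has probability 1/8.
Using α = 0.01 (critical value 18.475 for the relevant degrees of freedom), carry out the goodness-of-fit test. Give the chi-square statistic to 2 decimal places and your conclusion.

Expected count for each of the 8 categories: 224/8 = 28.
χ² = (46−28)²/28 + (27−28)²/28 + (33−28)²/28 + (31−28)²/28 + (17−28)²/28 + (24−28)²/28 + (31−28)²/28 + (15−28)²/28
   = 11.571 + 0.036 + 0.893 + 0.321 + 4.321 + 0.571 + 0.321 + 6.036
Sum = 24.07
df = 7. Since 24.07 > 18.475, we reject H₀.

24.07; reject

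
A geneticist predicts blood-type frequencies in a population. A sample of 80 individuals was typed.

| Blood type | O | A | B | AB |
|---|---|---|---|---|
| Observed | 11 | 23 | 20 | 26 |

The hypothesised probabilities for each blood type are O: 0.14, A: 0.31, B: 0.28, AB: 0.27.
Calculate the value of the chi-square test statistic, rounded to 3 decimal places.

1.288

Expected counts E_i = n·p_i: 80×0.14 = 11.2, 80×0.31 = 24.8, 80×0.28 = 22.4, 80×0.27 = 21.6.
O: (11 − 11.2)²/11.2 = 0.04/11.2 = 0.0036
A: (23 − 24.8)²/24.8 = 3.24/24.8 = 0.1306
B: (20 − 22.4)²/22.4 = 5.76/22.4 = 0.2571
AB: (26 − 21.6)²/21.6 = 19.36/21.6 = 0.8963
Sum = 1.288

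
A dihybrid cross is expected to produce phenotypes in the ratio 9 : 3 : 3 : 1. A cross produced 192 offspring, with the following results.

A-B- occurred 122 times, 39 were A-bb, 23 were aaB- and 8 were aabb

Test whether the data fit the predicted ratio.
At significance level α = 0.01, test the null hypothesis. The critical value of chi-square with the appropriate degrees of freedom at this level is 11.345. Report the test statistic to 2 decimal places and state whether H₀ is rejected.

8.09; do not reject

Ratio total = 16. Expected counts: 192×9/16 = 108, 192×3/16 = 36, 192×3/16 = 36, 192×1/16 = 12.
χ² = (122−108)²/108 + (39−36)²/36 + (23−36)²/36 + (8−12)²/12
   = 1.815 + 0.250 + 4.694 + 1.333
Sum = 8.09
df = 3. Since 8.09 < 11.345, we do not reject H₀.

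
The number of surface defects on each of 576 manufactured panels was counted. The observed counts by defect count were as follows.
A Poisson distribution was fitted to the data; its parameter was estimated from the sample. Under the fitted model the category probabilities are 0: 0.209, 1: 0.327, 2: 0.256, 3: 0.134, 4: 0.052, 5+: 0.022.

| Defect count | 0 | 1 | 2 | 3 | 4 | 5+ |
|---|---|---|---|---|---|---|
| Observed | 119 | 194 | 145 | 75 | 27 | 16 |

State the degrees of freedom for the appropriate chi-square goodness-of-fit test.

There are k = 6 categories and 1 parameter estimated from the data, so df = 6 − 1 − 1 = 4.

4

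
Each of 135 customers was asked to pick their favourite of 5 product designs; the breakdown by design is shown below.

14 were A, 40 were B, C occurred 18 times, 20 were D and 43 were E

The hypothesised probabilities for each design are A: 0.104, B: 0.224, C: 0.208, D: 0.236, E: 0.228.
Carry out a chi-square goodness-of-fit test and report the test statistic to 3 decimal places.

16.035

Expected counts E_i = n·p_i: 135×0.104 = 14.04, 135×0.224 = 30.24, 135×0.208 = 28.08, 135×0.236 = 31.86, 135×0.228 = 30.78.
χ² = (14−14.04)²/14.04 + (40−30.24)²/30.24 + (18−28.08)²/28.08 + (20−31.86)²/31.86 + (43−30.78)²/30.78
   = 0.0001 + 3.1501 + 3.6185 + 4.4149 + 4.8515
Sum = 16.035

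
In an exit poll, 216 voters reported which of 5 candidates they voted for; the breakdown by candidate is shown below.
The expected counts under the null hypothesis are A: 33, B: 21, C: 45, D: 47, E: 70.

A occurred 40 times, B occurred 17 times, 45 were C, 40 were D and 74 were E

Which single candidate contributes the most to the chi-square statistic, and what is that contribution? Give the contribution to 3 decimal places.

A: (40 − 33)²/33 = 49/33 = 1.4848
B: (17 − 21)²/21 = 16/21 = 0.7619
C: (45 − 45)²/45 = 0/45 = 0.0000
D: (40 − 47)²/47 = 49/47 = 1.0426
E: (74 − 70)²/70 = 16/70 = 0.2286
The largest term is for A: 1.485.

A, 1.485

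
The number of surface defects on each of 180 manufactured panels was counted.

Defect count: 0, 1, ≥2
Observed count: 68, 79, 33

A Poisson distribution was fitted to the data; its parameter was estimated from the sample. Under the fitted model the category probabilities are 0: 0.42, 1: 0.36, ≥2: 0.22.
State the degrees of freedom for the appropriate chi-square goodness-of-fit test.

There are k = 3 categories and 1 parameter estimated from the data, so df = 3 − 1 − 1 = 1.

1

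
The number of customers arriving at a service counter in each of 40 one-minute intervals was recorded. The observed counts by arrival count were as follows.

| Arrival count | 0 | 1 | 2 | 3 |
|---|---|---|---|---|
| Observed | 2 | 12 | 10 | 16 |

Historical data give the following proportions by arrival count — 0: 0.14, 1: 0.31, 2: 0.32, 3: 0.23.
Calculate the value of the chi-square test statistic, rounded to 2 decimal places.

Expected counts E_i = n·p_i: 40×0.14 = 5.6, 40×0.31 = 12.4, 40×0.32 = 12.8, 40×0.23 = 9.2.
cat         O        E   (O−E)²/E
0           2      5.6      2.314
1          12     12.4      0.013
2          10     12.8      0.613
3          16      9.2      5.026
Sum = 7.97

7.97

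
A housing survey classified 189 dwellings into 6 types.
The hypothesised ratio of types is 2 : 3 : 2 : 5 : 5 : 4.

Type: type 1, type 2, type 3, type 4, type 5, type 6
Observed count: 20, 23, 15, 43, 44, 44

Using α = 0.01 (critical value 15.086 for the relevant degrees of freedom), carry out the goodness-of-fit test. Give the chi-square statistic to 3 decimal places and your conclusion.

3.204; do not reject

Ratio total = 21. Expected counts: 189×2/21 = 18, 189×3/21 = 27, 189×2/21 = 18, 189×5/21 = 45, 189×5/21 = 45, 189×4/21 = 36.
type 1: (20 − 18)²/18 = 4/18 = 0.2222
type 2: (23 − 27)²/27 = 16/27 = 0.5926
type 3: (15 − 18)²/18 = 9/18 = 0.5000
type 4: (43 − 45)²/45 = 4/45 = 0.0889
type 5: (44 − 45)²/45 = 1/45 = 0.0222
type 6: (44 − 36)²/36 = 64/36 = 1.7778
Sum = 3.204
df = 5. Since 3.204 < 15.086, we do not reject H₀.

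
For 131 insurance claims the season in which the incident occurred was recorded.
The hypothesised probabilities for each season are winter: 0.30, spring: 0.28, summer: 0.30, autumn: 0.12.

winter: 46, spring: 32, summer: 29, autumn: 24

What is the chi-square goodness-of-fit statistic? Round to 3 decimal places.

Expected counts E_i = n·p_i: 131×0.30 = 39.3, 131×0.28 = 36.68, 131×0.30 = 39.3, 131×0.12 = 15.72.
winter: (46 − 39.3)²/39.3 = 44.89/39.3 = 1.1422
spring: (32 − 36.68)²/36.68 = 21.9024/36.68 = 0.5971
summer: (29 − 39.3)²/39.3 = 106.09/39.3 = 2.6995
autumn: (24 − 15.72)²/15.72 = 68.5584/15.72 = 4.3612
Sum = 8.800

8.800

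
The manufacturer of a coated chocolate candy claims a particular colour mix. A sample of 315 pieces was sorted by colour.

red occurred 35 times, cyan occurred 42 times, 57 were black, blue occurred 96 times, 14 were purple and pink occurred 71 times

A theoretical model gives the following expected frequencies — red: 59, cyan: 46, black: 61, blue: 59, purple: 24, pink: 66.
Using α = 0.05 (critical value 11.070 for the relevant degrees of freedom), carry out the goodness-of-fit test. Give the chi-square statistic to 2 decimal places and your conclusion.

χ² = (35−59)²/59 + (42−46)²/46 + (57−61)²/61 + (96−59)²/59 + (14−24)²/24 + (71−66)²/66
   = 9.763 + 0.348 + 0.262 + 23.203 + 4.167 + 0.379
Sum = 38.12
df = 5. Since 38.12 > 11.070, we reject H₀.

38.12; reject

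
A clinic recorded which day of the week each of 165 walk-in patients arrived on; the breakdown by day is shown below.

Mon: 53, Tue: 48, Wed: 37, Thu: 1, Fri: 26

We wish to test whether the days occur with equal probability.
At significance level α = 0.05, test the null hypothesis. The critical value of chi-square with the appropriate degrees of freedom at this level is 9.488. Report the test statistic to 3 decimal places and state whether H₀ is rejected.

51.939; reject

Under H₀ each category has probability 1/5, so each expected count is 165/5 = 33.
Mon: (53 − 33)²/33 = 400/33 = 12.1212
Tue: (48 − 33)²/33 = 225/33 = 6.8182
Wed: (37 − 33)²/33 = 16/33 = 0.4848
Thu: (1 − 33)²/33 = 1024/33 = 31.0303
Fri: (26 − 33)²/33 = 49/33 = 1.4848
Sum = 51.939
df = 4. Since 51.939 > 9.488, we reject H₀.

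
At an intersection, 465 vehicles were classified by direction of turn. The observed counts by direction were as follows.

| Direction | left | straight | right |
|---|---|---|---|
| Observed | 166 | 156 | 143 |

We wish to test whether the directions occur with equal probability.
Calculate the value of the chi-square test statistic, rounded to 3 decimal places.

Under H₀ each category has probability 1/3, so each expected count is 465/3 = 155.
left: (166 − 155)²/155 = 121/155 = 0.7806
straight: (156 − 155)²/155 = 1/155 = 0.0065
right: (143 − 155)²/155 = 144/155 = 0.9290
Sum = 1.716

1.716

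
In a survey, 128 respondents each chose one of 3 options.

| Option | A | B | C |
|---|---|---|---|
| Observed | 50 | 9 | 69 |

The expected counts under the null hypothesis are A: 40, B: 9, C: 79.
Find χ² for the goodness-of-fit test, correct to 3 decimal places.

3.766

A: (50 − 40)²/40 = 100/40 = 2.5000
B: (9 − 9)²/9 = 0/9 = 0.0000
C: (69 − 79)²/79 = 100/79 = 1.2658
Sum = 3.766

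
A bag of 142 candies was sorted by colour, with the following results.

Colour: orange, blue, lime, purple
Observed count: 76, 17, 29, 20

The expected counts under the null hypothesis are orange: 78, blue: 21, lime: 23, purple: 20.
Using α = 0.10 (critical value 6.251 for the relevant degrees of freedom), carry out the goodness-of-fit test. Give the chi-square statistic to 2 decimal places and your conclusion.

χ² = (76−78)²/78 + (17−21)²/21 + (29−23)²/23 + (20−20)²/20
   = 0.051 + 0.762 + 1.565 + 0.000
Sum = 2.38
df = 3. Since 2.38 < 6.251, we do not reject H₀.

2.38; do not reject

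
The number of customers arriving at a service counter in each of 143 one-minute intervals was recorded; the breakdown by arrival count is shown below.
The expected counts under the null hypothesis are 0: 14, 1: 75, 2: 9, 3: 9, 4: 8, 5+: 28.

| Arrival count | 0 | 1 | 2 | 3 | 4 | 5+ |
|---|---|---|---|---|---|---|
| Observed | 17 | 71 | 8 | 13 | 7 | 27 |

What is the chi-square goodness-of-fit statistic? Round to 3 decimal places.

χ² = (17−14)²/14 + (71−75)²/75 + (8−9)²/9 + (13−9)²/9 + (7−8)²/8 + (27−28)²/28
   = 0.6429 + 0.2133 + 0.1111 + 1.7778 + 0.1250 + 0.0357
Sum = 2.906

2.906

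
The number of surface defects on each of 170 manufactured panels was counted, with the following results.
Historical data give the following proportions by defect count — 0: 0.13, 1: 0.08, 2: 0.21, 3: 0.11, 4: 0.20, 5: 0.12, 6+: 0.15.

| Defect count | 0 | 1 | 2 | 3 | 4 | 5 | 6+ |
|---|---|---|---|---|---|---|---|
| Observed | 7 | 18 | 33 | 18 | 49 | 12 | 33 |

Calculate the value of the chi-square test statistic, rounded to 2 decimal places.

24.25

Expected counts E_i = n·p_i: 170×0.13 = 22.1, 170×0.08 = 13.6, 170×0.21 = 35.7, 170×0.11 = 18.7, 170×0.20 = 34, 170×0.12 = 20.4, 170×0.15 = 25.5.
χ² = (7−22.1)²/22.1 + (18−13.6)²/13.6 + (33−35.7)²/35.7 + (18−18.7)²/18.7 + (49−34)²/34 + (12−20.4)²/20.4 + (33−25.5)²/25.5
   = 10.317 + 1.424 + 0.204 + 0.026 + 6.618 + 3.459 + 2.206
Sum = 24.25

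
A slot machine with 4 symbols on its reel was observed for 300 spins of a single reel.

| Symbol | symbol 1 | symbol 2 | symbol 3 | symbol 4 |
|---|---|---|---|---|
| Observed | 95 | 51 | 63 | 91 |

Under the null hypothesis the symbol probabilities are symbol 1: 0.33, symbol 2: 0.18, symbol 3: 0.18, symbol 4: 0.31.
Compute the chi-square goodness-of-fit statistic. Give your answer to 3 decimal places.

1.871

Expected counts E_i = n·p_i: 300×0.33 = 99, 300×0.18 = 54, 300×0.18 = 54, 300×0.31 = 93.
symbol 1: (95 − 99)²/99 = 16/99 = 0.1616
symbol 2: (51 − 54)²/54 = 9/54 = 0.1667
symbol 3: (63 − 54)²/54 = 81/54 = 1.5000
symbol 4: (91 − 93)²/93 = 4/93 = 0.0430
Sum = 1.871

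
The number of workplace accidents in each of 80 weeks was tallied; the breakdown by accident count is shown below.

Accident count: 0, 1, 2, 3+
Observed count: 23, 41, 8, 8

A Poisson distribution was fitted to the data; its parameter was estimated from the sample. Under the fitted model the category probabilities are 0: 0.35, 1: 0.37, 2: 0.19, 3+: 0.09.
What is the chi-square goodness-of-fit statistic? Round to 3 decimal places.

8.783

Expected counts E_i = n·p_i: 80×0.35 = 28, 80×0.37 = 29.6, 80×0.19 = 15.2, 80×0.09 = 7.2.
cat         O        E   (O−E)²/E
0          23       28     0.8929
1          41     29.6     4.3905
2           8     15.2     3.4105
3+          8      7.2     0.0889
Sum = 8.783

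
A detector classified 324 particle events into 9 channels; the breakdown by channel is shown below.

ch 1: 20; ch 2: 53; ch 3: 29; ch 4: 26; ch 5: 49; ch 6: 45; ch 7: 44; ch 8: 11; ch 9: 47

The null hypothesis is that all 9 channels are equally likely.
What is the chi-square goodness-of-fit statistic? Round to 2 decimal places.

48.72

Expected count for each of the 9 categories: 324/9 = 36.
χ² = (20−36)²/36 + (53−36)²/36 + (29−36)²/36 + (26−36)²/36 + (49−36)²/36 + (45−36)²/36 + (44−36)²/36 + (11−36)²/36 + (47−36)²/36
   = 7.111 + 8.028 + 1.361 + 2.778 + 4.694 + 2.250 + 1.778 + 17.361 + 3.361
Sum = 48.72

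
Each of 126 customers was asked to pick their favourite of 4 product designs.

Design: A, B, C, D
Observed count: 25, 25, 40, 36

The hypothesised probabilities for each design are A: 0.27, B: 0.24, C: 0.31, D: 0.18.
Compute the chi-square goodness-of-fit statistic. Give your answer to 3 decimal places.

11.145

Expected counts E_i = n·p_i: 126×0.27 = 34.02, 126×0.24 = 30.24, 126×0.31 = 39.06, 126×0.18 = 22.68.
A: (25 − 34.02)²/34.02 = 81.3604/34.02 = 2.3915
B: (25 − 30.24)²/30.24 = 27.4576/30.24 = 0.9080
C: (40 − 39.06)²/39.06 = 0.8836/39.06 = 0.0226
D: (36 − 22.68)²/22.68 = 177.4224/22.68 = 7.8229
Sum = 11.145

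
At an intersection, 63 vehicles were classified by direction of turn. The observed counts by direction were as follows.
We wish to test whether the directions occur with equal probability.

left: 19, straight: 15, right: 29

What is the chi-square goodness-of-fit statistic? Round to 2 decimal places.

4.95

Expected count for each of the 3 categories: 63/3 = 21.
cat           O        E   (O−E)²/E
left         19       21      0.190
straight     15       21      1.714
right        29       21      3.048
Sum = 4.95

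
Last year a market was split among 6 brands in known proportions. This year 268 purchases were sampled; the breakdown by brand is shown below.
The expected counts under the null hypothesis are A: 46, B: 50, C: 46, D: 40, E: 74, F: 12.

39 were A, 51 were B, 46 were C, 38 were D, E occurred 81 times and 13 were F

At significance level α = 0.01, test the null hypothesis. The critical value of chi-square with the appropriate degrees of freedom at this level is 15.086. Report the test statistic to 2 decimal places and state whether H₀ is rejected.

cat         O        E   (O−E)²/E
A          39       46      1.065
B          51       50      0.020
C          46       46      0.000
D          38       40      0.100
E          81       74      0.662
F          13       12      0.083
Sum = 1.93
df = 5. Since 1.93 < 15.086, we do not reject H₀.

1.93; do not reject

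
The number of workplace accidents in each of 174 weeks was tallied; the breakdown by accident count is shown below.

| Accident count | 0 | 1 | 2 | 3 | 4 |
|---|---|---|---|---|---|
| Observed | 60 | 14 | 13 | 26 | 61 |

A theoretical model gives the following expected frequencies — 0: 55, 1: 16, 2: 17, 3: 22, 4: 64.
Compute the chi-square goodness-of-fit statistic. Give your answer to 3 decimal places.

2.514

cat         O        E   (O−E)²/E
0          60       55     0.4545
1          14       16     0.2500
2          13       17     0.9412
3          26       22     0.7273
4          61       64     0.1406
Sum = 2.514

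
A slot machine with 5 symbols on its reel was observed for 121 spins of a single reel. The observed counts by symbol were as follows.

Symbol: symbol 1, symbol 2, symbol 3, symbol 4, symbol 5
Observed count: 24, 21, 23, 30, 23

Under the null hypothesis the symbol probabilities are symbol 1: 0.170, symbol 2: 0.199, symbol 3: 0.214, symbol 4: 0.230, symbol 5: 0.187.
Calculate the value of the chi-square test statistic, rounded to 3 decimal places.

1.464

Expected counts E_i = n·p_i: 121×0.170 = 20.57, 121×0.199 = 24.079, 121×0.214 = 25.894, 121×0.230 = 27.83, 121×0.187 = 22.627.
cat           O        E   (O−E)²/E
symbol 1     24    20.57     0.5719
symbol 2     21   24.079     0.3937
symbol 3     23   25.894     0.3234
symbol 4     30    27.83     0.1692
symbol 5     23   22.627     0.0061
Sum = 1.464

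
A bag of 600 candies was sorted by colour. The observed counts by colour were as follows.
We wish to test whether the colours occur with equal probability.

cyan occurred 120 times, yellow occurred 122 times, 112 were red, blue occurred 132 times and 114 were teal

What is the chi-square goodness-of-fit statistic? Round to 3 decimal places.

2.067

Expected count for each of the 5 categories: 600/5 = 120.
cyan: (120 − 120)²/120 = 0/120 = 0.0000
yellow: (122 − 120)²/120 = 4/120 = 0.0333
red: (112 − 120)²/120 = 64/120 = 0.5333
blue: (132 − 120)²/120 = 144/120 = 1.2000
teal: (114 − 120)²/120 = 36/120 = 0.3000
Sum = 2.067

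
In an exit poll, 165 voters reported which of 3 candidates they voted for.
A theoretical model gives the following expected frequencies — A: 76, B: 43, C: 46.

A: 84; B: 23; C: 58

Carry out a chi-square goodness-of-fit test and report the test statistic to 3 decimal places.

χ² = (84−76)²/76 + (23−43)²/43 + (58−46)²/46
   = 0.8421 + 9.3023 + 3.1304
Sum = 13.275

13.275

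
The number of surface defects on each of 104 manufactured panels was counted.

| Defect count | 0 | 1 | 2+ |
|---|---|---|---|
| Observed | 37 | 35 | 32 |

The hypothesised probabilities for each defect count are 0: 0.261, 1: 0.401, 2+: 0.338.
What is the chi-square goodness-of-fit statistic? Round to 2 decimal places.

Expected counts E_i = n·p_i: 104×0.261 = 27.144, 104×0.401 = 41.704, 104×0.338 = 35.152.
χ² = (37−27.144)²/27.144 + (35−41.704)²/41.704 + (32−35.152)²/35.152
   = 3.579 + 1.078 + 0.283
Sum = 4.94

4.94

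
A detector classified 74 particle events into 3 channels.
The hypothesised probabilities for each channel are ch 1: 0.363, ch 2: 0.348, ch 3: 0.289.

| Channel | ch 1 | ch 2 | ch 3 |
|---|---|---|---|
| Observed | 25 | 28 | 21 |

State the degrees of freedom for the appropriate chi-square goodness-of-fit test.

2

There are k = 3 categories and no parameters were estimated from the data, so df = 3 − 1 = 2.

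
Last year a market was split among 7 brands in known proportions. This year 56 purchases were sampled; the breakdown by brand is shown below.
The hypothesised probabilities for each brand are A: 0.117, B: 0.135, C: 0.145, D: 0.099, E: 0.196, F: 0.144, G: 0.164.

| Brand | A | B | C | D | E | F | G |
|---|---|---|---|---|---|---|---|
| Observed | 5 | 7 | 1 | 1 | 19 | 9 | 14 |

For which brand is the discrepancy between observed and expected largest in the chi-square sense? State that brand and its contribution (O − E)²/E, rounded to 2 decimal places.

Expected counts E_i = n·p_i: 56×0.117 = 6.552, 56×0.135 = 7.56, 56×0.145 = 8.12, 56×0.099 = 5.544, 56×0.196 = 10.976, 56×0.144 = 8.064, 56×0.164 = 9.184.
cat         O        E   (O−E)²/E
A           5    6.552      0.368
B           7     7.56      0.041
C           1     8.12      6.243
D           1    5.544      3.724
E          19   10.976      5.866
F           9    8.064      0.109
G          14    9.184      2.525
The largest term is for C: 6.24.

C, 6.24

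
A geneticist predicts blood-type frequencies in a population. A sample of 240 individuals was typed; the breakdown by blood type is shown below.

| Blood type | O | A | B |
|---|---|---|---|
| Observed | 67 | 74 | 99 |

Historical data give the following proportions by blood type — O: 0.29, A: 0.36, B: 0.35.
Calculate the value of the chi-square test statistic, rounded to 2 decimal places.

4.56

Expected counts E_i = n·p_i: 240×0.29 = 69.6, 240×0.36 = 86.4, 240×0.35 = 84.
χ² = (67−69.6)²/69.6 + (74−86.4)²/86.4 + (99−84)²/84
   = 0.097 + 1.780 + 2.679
Sum = 4.56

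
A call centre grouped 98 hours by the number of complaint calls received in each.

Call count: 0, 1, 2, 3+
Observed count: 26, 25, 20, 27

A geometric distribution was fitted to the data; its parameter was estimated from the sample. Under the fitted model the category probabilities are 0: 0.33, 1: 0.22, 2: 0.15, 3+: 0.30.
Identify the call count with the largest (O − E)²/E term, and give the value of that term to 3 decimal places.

Expected counts E_i = n·p_i: 98×0.33 = 32.34, 98×0.22 = 21.56, 98×0.15 = 14.7, 98×0.30 = 29.4.
0: (26 − 32.34)²/32.34 = 40.1956/32.34 = 1.2429
1: (25 − 21.56)²/21.56 = 11.8336/21.56 = 0.5489
2: (20 − 14.7)²/14.7 = 28.09/14.7 = 1.9109
3+: (27 − 29.4)²/29.4 = 5.76/29.4 = 0.1959
The largest term is for 2: 1.911.

2, 1.911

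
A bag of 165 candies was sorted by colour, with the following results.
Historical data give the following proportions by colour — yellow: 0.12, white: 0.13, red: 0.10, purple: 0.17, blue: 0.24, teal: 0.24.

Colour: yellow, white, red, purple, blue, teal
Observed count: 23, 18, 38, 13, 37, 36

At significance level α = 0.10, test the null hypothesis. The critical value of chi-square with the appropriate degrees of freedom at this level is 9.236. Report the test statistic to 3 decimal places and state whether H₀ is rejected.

Expected counts E_i = n·p_i: 165×0.12 = 19.8, 165×0.13 = 21.45, 165×0.10 = 16.5, 165×0.17 = 28.05, 165×0.24 = 39.6, 165×0.24 = 39.6.
cat         O        E   (O−E)²/E
yellow     23     19.8     0.5172
white      18    21.45     0.5549
red        38     16.5    28.0152
purple     13    28.05     8.0750
blue       37     39.6     0.1707
teal       36     39.6     0.3273
Sum = 37.660
df = 5. Since 37.660 > 9.236, we reject H₀.

37.660; reject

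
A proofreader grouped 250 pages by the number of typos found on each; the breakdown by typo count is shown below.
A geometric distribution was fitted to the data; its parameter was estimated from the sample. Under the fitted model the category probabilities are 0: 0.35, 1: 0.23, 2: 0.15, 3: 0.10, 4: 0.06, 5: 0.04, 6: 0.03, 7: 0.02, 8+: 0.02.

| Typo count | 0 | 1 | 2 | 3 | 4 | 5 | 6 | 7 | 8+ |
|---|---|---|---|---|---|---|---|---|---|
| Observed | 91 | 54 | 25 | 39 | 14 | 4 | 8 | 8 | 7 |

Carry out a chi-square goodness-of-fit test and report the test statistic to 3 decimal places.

18.660

Expected counts E_i = n·p_i: 250×0.35 = 87.5, 250×0.23 = 57.5, 250×0.15 = 37.5, 250×0.10 = 25, 250×0.06 = 15, 250×0.04 = 10, 250×0.03 = 7.5, 250×0.02 = 5, 250×0.02 = 5.
χ² = (91−87.5)²/87.5 + (54−57.5)²/57.5 + (25−37.5)²/37.5 + (39−25)²/25 + (14−15)²/15 + (4−10)²/10 + (8−7.5)²/7.5 + (8−5)²/5 + (7−5)²/5
   = 0.1400 + 0.2130 + 4.1667 + 7.8400 + 0.0667 + 3.6000 + 0.0333 + 1.8000 + 0.8000
Sum = 18.660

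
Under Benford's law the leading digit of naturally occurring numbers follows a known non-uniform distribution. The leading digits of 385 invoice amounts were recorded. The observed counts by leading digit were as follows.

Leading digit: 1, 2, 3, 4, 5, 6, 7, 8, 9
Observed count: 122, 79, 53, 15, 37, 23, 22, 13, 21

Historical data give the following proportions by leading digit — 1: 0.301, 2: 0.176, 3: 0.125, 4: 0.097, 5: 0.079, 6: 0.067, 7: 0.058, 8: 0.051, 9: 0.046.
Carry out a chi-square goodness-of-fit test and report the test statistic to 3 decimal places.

Expected counts E_i = n·p_i: 385×0.301 = 115.885, 385×0.176 = 67.76, 385×0.125 = 48.125, 385×0.097 = 37.345, 385×0.079 = 30.415, 385×0.067 = 25.795, 385×0.058 = 22.33, 385×0.051 = 19.635, 385×0.046 = 17.71.
χ² = (122−115.885)²/115.885 + (79−67.76)²/67.76 + (53−48.125)²/48.125 + (15−37.345)²/37.345 + (37−30.415)²/30.415 + (23−25.795)²/25.795 + (22−22.33)²/22.33 + (13−19.635)²/19.635 + (21−17.71)²/17.71
   = 0.3227 + 1.8645 + 0.4938 + 13.3699 + 1.4257 + 0.3029 + 0.0049 + 2.2421 + 0.6112
Sum = 20.638

20.638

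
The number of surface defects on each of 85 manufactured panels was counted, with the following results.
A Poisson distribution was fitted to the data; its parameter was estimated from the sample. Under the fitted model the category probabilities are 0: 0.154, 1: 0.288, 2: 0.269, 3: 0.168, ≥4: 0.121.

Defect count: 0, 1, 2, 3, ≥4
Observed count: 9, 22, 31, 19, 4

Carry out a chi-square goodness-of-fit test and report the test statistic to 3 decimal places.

Expected counts E_i = n·p_i: 85×0.154 = 13.09, 85×0.288 = 24.48, 85×0.269 = 22.865, 85×0.168 = 14.28, 85×0.121 = 10.285.
χ² = (9−13.09)²/13.09 + (22−24.48)²/24.48 + (31−22.865)²/22.865 + (19−14.28)²/14.28 + (4−10.285)²/10.285
   = 1.2779 + 0.2512 + 2.8943 + 1.5601 + 3.8407
Sum = 9.824

9.824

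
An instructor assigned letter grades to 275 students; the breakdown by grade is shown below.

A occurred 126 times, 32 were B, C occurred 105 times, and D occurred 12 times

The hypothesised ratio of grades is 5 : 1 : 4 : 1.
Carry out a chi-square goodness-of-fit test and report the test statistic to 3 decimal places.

Ratio total = 11. Expected counts: 275×5/11 = 125, 275×1/11 = 25, 275×4/11 = 100, 275×1/11 = 25.
A: (126 − 125)²/125 = 1/125 = 0.0080
B: (32 − 25)²/25 = 49/25 = 1.9600
C: (105 − 100)²/100 = 25/100 = 0.2500
D: (12 − 25)²/25 = 169/25 = 6.7600
Sum = 8.978

8.978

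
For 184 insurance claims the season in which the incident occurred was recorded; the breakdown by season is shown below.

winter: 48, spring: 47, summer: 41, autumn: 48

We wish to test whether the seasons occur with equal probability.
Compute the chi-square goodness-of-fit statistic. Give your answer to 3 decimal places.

0.739

Under H₀ each category has probability 1/4, so each expected count is 184/4 = 46.
winter: (48 − 46)²/46 = 4/46 = 0.0870
spring: (47 − 46)²/46 = 1/46 = 0.0217
summer: (41 − 46)²/46 = 25/46 = 0.5435
autumn: (48 − 46)²/46 = 4/46 = 0.0870
Sum = 0.739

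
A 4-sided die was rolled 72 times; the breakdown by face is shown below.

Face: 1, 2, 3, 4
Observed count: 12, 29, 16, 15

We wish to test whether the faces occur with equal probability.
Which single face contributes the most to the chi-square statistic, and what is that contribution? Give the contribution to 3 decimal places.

2, 6.722

Expected count for each of the 4 categories: 72/4 = 18.
cat         O        E   (O−E)²/E
1          12       18     2.0000
2          29       18     6.7222
3          16       18     0.2222
4          15       18     0.5000
The largest term is for 2: 6.722.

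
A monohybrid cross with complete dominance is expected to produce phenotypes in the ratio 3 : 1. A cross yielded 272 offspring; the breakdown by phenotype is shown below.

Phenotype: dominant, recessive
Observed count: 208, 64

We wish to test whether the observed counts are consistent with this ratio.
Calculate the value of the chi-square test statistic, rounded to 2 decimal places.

0.31

Ratio total = 4. Expected counts: 272×3/4 = 204, 272×1/4 = 68.
χ² = (208−204)²/204 + (64−68)²/68
   = 0.078 + 0.235
Sum = 0.31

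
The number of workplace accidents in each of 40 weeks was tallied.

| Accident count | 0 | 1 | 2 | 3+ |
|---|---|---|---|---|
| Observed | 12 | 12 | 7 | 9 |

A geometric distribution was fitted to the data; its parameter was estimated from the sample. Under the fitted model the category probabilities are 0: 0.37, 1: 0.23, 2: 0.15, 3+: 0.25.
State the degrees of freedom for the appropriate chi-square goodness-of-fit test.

2

There are k = 4 categories and 1 parameter estimated from the data, so df = 4 − 1 − 1 = 2.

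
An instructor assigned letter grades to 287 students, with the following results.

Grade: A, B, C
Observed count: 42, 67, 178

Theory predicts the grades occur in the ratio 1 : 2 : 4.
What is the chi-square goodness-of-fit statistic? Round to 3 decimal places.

3.963

Ratio total = 7. Expected counts: 287×1/7 = 41, 287×2/7 = 82, 287×4/7 = 164.
cat         O        E   (O−E)²/E
A          42       41     0.0244
B          67       82     2.7439
C         178      164     1.1951
Sum = 3.963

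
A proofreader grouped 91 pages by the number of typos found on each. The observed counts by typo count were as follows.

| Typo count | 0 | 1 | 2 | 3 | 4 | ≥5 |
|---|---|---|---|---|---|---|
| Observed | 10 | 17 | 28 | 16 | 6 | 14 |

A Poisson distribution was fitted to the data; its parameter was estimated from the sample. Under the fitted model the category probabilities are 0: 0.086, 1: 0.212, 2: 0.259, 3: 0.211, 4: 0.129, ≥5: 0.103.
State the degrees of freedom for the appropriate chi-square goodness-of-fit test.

4

There are k = 6 categories and 1 parameter estimated from the data, so df = 6 − 1 − 1 = 4.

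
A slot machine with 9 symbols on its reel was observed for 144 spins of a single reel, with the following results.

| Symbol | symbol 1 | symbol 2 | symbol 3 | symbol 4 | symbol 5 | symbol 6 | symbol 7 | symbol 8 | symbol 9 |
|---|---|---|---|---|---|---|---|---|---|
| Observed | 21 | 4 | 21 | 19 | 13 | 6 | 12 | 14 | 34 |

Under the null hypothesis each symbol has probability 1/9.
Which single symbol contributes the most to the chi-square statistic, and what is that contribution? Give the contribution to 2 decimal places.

symbol 9, 20.25

Under H₀ each category has probability 1/9, so each expected count is 144/9 = 16.
symbol 1: (21 − 16)²/16 = 25/16 = 1.563
symbol 2: (4 − 16)²/16 = 144/16 = 9.000
symbol 3: (21 − 16)²/16 = 25/16 = 1.563
symbol 4: (19 − 16)²/16 = 9/16 = 0.563
symbol 5: (13 − 16)²/16 = 9/16 = 0.563
symbol 6: (6 − 16)²/16 = 100/16 = 6.250
symbol 7: (12 − 16)²/16 = 16/16 = 1.000
symbol 8: (14 − 16)²/16 = 4/16 = 0.250
symbol 9: (34 − 16)²/16 = 324/16 = 20.250
The largest term is for symbol 9: 20.25.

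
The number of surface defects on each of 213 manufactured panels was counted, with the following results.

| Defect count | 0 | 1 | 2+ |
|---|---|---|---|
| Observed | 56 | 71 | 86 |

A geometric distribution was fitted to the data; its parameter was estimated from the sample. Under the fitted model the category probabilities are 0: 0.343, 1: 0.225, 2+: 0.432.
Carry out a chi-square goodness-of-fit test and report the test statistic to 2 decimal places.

15.49

Expected counts E_i = n·p_i: 213×0.343 = 73.059, 213×0.225 = 47.925, 213×0.432 = 92.016.
χ² = (56−73.059)²/73.059 + (71−47.925)²/47.925 + (86−92.016)²/92.016
   = 3.983 + 11.110 + 0.393
Sum = 15.49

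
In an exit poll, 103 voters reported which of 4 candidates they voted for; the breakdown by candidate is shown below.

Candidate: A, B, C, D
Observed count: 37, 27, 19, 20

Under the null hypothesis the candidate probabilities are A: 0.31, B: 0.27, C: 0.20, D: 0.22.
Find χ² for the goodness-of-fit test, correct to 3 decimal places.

1.265

Expected counts E_i = n·p_i: 103×0.31 = 31.93, 103×0.27 = 27.81, 103×0.20 = 20.6, 103×0.22 = 22.66.
χ² = (37−31.93)²/31.93 + (27−27.81)²/27.81 + (19−20.6)²/20.6 + (20−22.66)²/22.66
   = 0.8050 + 0.0236 + 0.1243 + 0.3123
Sum = 1.265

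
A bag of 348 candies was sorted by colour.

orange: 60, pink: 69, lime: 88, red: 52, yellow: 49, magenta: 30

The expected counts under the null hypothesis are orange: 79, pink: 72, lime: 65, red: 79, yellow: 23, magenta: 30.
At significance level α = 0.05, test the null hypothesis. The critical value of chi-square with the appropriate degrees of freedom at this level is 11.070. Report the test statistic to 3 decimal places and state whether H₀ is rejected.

51.452; reject

χ² = (60−79)²/79 + (69−72)²/72 + (88−65)²/65 + (52−79)²/79 + (49−23)²/23 + (30−30)²/30
   = 4.5696 + 0.1250 + 8.1385 + 9.2278 + 29.3913 + 0.0000
Sum = 51.452
df = 5. Since 51.452 > 11.070, we reject H₀.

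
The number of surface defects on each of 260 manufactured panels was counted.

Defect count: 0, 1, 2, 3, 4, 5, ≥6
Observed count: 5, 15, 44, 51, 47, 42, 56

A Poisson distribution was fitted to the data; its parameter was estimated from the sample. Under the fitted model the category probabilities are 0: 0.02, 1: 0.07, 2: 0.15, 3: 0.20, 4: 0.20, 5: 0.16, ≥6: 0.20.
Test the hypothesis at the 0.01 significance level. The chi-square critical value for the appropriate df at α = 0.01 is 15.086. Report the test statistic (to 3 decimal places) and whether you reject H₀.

Expected counts E_i = n·p_i: 260×0.02 = 5.2, 260×0.07 = 18.2, 260×0.15 = 39, 260×0.20 = 52, 260×0.20 = 52, 260×0.16 = 41.6, 260×0.20 = 52.
cat         O        E   (O−E)²/E
0           5      5.2     0.0077
1          15     18.2     0.5626
2          44       39     0.6410
3          51       52     0.0192
4          47       52     0.4808
5          42     41.6     0.0038
≥6         56       52     0.3077
Sum = 2.023
df = 5. Since 2.023 < 15.086, we do not reject H₀.

2.023; do not reject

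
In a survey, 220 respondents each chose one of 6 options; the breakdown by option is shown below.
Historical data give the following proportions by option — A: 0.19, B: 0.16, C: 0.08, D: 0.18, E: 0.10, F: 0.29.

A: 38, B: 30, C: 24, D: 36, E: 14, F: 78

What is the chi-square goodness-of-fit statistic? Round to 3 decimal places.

9.838

Expected counts E_i = n·p_i: 220×0.19 = 41.8, 220×0.16 = 35.2, 220×0.08 = 17.6, 220×0.18 = 39.6, 220×0.10 = 22, 220×0.29 = 63.8.
cat         O        E   (O−E)²/E
A          38     41.8     0.3455
B          30     35.2     0.7682
C          24     17.6     2.3273
D          36     39.6     0.3273
E          14       22     2.9091
F          78     63.8     3.1605
Sum = 9.838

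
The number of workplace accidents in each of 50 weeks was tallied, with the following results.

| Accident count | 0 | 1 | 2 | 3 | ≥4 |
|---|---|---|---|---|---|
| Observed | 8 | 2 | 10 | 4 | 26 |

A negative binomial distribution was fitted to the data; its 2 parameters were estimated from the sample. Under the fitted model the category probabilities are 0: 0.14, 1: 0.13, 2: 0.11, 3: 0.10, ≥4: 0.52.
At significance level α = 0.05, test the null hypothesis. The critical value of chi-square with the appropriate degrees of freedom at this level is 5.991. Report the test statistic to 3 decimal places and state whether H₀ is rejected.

7.140; reject

Expected counts E_i = n·p_i: 50×0.14 = 7, 50×0.13 = 6.5, 50×0.11 = 5.5, 50×0.10 = 5, 50×0.52 = 26.
0: (8 − 7)²/7 = 1/7 = 0.1429
1: (2 − 6.5)²/6.5 = 20.25/6.5 = 3.1154
2: (10 − 5.5)²/5.5 = 20.25/5.5 = 3.6818
3: (4 − 5)²/5 = 1/5 = 0.2000
≥4: (26 − 26)²/26 = 0/26 = 0.0000
Sum = 7.140
df = 2. Since 7.140 > 5.991, we reject H₀.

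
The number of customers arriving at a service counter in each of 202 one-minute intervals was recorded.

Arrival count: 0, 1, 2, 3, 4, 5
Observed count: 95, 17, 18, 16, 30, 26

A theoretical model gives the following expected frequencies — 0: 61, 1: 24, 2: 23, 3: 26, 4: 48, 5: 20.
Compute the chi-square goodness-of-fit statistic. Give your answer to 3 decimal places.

34.476

cat         O        E   (O−E)²/E
0          95       61    18.9508
1          17       24     2.0417
2          18       23     1.0870
3          16       26     3.8462
4          30       48     6.7500
5          26       20     1.8000
Sum = 34.476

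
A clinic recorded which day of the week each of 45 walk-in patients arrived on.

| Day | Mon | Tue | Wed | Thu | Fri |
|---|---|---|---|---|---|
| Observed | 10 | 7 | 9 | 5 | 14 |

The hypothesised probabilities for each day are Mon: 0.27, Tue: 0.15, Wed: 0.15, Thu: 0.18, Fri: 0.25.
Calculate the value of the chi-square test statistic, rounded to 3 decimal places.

2.998

Expected counts E_i = n·p_i: 45×0.27 = 12.15, 45×0.15 = 6.75, 45×0.15 = 6.75, 45×0.18 = 8.1, 45×0.25 = 11.25.
cat         O        E   (O−E)²/E
Mon        10    12.15     0.3805
Tue         7     6.75     0.0093
Wed         9     6.75     0.7500
Thu         5      8.1     1.1864
Fri        14    11.25     0.6722
Sum = 2.998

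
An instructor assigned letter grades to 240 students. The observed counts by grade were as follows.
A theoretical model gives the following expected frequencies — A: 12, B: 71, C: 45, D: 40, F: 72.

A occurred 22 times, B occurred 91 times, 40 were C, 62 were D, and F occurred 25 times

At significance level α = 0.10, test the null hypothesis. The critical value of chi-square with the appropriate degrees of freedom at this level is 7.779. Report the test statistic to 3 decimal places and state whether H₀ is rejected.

cat         O        E   (O−E)²/E
A          22       12     8.3333
B          91       71     5.6338
C          40       45     0.5556
D          62       40    12.1000
F          25       72    30.6806
Sum = 57.303
df = 4. Since 57.303 > 7.779, we reject H₀.

57.303; reject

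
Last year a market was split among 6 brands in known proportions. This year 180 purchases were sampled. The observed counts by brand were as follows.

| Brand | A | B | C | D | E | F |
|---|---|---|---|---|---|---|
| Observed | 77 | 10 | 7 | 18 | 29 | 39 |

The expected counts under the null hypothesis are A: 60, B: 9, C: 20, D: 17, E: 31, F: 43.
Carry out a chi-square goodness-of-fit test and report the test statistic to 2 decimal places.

χ² = (77−60)²/60 + (10−9)²/9 + (7−20)²/20 + (18−17)²/17 + (29−31)²/31 + (39−43)²/43
   = 4.817 + 0.111 + 8.450 + 0.059 + 0.129 + 0.372
Sum = 13.94

13.94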